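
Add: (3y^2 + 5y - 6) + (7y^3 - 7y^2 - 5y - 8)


Align terms by degree and add:
  3y^2 + 5y - 6
+ 7y^3 - 7y^2 - 5y - 8
= 7y^3 - 4y^2 - 14


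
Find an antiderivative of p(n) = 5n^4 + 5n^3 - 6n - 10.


Reverse power rule on each term:
  ∫ 5n^4 dn = n^5
  ∫ 5n^3 dn = (5/4)n^4
  ∫ -6n dn = -3n^2
  ∫ -10 dn = -10n
F(n) = n^5 + (5/4)n^4 - 3n^2 - 10n + C


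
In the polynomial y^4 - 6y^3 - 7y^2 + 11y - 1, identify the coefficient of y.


Read off the coefficient of y: 11


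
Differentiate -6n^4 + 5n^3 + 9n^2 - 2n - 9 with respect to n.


Apply the power rule term by term:
  d/dn(-6n^4) = -24n^3
  d/dn(5n^3) = 15n^2
  d/dn(9n^2) = 18n
  d/dn(-2n) = -2
  d/dn(-9) = 0
p'(n) = -24n^3 + 15n^2 + 18n - 2


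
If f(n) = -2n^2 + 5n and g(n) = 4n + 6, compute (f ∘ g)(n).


Substitute g(n) into f:
f(g(n)) = -2*(4n + 6)^2 + 5*(4n + 6)
(4n + 6)^2 = 16n^2 + 48n + 36
Expand and combine: -32n^2 - 76n - 42


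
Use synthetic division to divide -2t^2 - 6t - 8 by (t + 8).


Synthetic division with c = -8. Coefficients: -2, -6, -8
Bring down -2.
  -2 * -8 = 16; 16 - 6 = 10
  10 * -8 = -80; -80 - 8 = -88
Quotient: -2t + 10, Remainder: -88


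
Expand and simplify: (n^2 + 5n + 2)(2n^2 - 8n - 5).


Distribute each term of the first polynomial:
  (n^2)(2n^2 - 8n - 5) = 2n^4 - 8n^3 - 5n^2
  (5n)(2n^2 - 8n - 5) = 10n^3 - 40n^2 - 25n
  (2)(2n^2 - 8n - 5) = 4n^2 - 16n - 10
Sum: 2n^4 + 2n^3 - 41n^2 - 41n - 10


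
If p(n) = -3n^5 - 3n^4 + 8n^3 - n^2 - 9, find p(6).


Using direct substitution:
  -3 * (6)^5 = -23328
  -3 * (6)^4 = -3888
  8 * (6)^3 = 1728
  -1 * (6)^2 = -36
  0 * (6)^1 = 0
  constant: -9
Sum = -23328 - 3888 + 1728 - 36 + 0 - 9 = -25533


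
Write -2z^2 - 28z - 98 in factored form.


Roots satisfy r1 + r2 = -b/a = -14 and r1*r2 = c/a = 49.
So r1 = -7, r2 = -7.
-2z^2 - 28z - 98 = -2(z - r1)(z - r2) = -2(z + 7)(z + 7)


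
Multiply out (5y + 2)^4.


Expand (5y + 2)^4 by repeated multiplication:
  (5y + 2)^2 = 25y^2 + 20y + 4
  (5y + 2)^3 = 125y^3 + 150y^2 + 60y + 8
= 625y^4 + 1000y^3 + 600y^2 + 160y + 16


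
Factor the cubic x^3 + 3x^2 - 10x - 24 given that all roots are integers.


Try integer roots (divisors of -24). x=-2: p(-2)=0.
Divide out (x + 2): quotient is x^2 + x - 12.
Factor the quadratic: (x + 4)(x - 3)
Result: (x + 2)(x + 4)(x - 3)


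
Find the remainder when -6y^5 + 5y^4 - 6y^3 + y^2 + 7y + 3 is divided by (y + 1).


By the Remainder Theorem, the remainder equals p(-1):
  -6*(-1)^5 = 6
  5*(-1)^4 = 5
  -6*(-1)^3 = 6
  1*(-1)^2 = 1
  7*(-1)^1 = -7
  constant: 3
Sum: 6 + 5 + 6 + 1 - 7 + 3 = 14


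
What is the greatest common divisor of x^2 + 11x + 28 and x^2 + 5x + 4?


Factor each:
  x^2 + 11x + 28 = (x + 4)(x + 7)
  x^2 + 5x + 4 = (x + 4)(x + 1)
Common monic factor: x + 4


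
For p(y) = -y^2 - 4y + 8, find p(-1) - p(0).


p(-1) = 11
p(0) = 8
p(-1) - p(0) = 11 - 8 = 3


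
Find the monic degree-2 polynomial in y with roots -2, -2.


p(y) = (y + 2)(y + 2)
Expand: y^2 + 4y + 4


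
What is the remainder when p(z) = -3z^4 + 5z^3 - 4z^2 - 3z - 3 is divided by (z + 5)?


By the Remainder Theorem, the remainder equals p(-5):
  -3*(-5)^4 = -1875
  5*(-5)^3 = -625
  -4*(-5)^2 = -100
  -3*(-5)^1 = 15
  constant: -3
Sum: -1875 - 625 - 100 + 15 - 3 = -2588


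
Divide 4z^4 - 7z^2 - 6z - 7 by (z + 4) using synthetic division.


Synthetic division with c = -4. Coefficients: 4, 0, -7, -6, -7
Bring down 4.
  4 * -4 = -16; -16 + 0 = -16
  -16 * -4 = 64; 64 - 7 = 57
  57 * -4 = -228; -228 - 6 = -234
  -234 * -4 = 936; 936 - 7 = 929
Quotient: 4z^3 - 16z^2 + 57z - 234, Remainder: 929


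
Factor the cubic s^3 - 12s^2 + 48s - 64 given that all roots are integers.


Try integer roots (divisors of -64). s=4: p(4)=0.
Divide out (s - 4): quotient is s^2 - 8s + 16.
Factor the quadratic: (s - 4)(s - 4)
Result: (s - 4)(s - 4)(s - 4)


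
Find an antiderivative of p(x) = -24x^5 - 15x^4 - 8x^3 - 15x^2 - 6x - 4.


Reverse power rule on each term:
  ∫ -24x^5 dx = -4x^6
  ∫ -15x^4 dx = -3x^5
  ∫ -8x^3 dx = -2x^4
  ∫ -15x^2 dx = -5x^3
  ∫ -6x dx = -3x^2
  ∫ -4 dx = -4x
F(x) = -4x^6 - 3x^5 - 2x^4 - 5x^3 - 3x^2 - 4x + C


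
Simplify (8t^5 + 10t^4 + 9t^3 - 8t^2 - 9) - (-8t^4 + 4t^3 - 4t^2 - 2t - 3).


Distribute the minus sign:
  (8t^5 + 10t^4 + 9t^3 - 8t^2 - 9)
- (-8t^4 + 4t^3 - 4t^2 - 2t - 3)
Negate second polynomial: 8t^4 - 4t^3 + 4t^2 + 2t + 3
Add: 8t^5 + 18t^4 + 5t^3 - 4t^2 + 2t - 6


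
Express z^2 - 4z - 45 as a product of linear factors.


Roots satisfy r1 + r2 = -b/a = 4 and r1*r2 = c/a = -45.
So r1 = 9, r2 = -5.
z^2 - 4z - 45 = (z - r1)(z - r2) = (z - 9)(z + 5)


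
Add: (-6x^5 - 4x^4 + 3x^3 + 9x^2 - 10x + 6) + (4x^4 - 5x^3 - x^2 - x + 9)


Align terms by degree and add:
  -6x^5 - 4x^4 + 3x^3 + 9x^2 - 10x + 6
+ 4x^4 - 5x^3 - x^2 - x + 9
= -6x^5 - 2x^3 + 8x^2 - 11x + 15


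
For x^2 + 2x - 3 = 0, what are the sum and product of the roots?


For ax^2+bx+c=0: sum = -b/a, product = c/a.
a=1, b=2, c=-3
Sum = -(2)/1 = -2
Product = (-3)/1 = -3


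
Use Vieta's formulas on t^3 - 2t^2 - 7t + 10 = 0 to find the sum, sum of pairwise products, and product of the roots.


Monic cubic t^3+bt^2+ct+d=0: sum=-b, pairwise sum=c, product=-d.
b=-2, c=-7, d=10
r1+r2+r3 = 2
r1r2+r1r3+r2r3 = -7
r1r2r3 = -10


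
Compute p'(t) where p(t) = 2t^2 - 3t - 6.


Apply the power rule term by term:
  d/dt(2t^2) = 4t
  d/dt(-3t) = -3
  d/dt(-6) = 0
p'(t) = 4t - 3


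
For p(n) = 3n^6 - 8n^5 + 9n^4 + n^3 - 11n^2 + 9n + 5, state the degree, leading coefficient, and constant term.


Highest power of n is 6, with coefficient 3. Constant term is 5.
Degree = 6, leading coefficient = 3, constant term = 5


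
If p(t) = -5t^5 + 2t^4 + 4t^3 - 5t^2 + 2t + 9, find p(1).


Using direct substitution:
  -5 * (1)^5 = -5
  2 * (1)^4 = 2
  4 * (1)^3 = 4
  -5 * (1)^2 = -5
  2 * (1)^1 = 2
  constant: 9
Sum = -5 + 2 + 4 - 5 + 2 + 9 = 7


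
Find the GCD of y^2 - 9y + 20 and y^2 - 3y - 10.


Factor each:
  y^2 - 9y + 20 = (y - 5)(y - 4)
  y^2 - 3y - 10 = (y - 5)(y + 2)
Common monic factor: y - 5


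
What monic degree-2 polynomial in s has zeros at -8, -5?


p(s) = (s + 8)(s + 5)
Expand: s^2 + 13s + 40


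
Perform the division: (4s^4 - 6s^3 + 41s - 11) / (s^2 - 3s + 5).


(4s^4 - 6s^3 + 41s - 11) / (s^2 - 3s + 5)
Step 1: 4s^2 * (s^2 - 3s + 5) = 4s^4 - 12s^3 + 20s^2; subtract.
Step 2: 6s * (s^2 - 3s + 5) = 6s^3 - 18s^2 + 30s; subtract.
Step 3: -2 * (s^2 - 3s + 5) = -2s^2 + 6s - 10; subtract.
Quotient: 4s^2 + 6s - 2, Remainder: 5s - 1


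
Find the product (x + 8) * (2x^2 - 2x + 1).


Distribute each term of the first polynomial:
  (x)(2x^2 - 2x + 1) = 2x^3 - 2x^2 + x
  (8)(2x^2 - 2x + 1) = 16x^2 - 16x + 8
Sum: 2x^3 + 14x^2 - 15x + 8


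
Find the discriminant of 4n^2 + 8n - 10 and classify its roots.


D = b^2 - 4ac = (8)^2 - 4(4)(-10) = 64 + 160 = 224
Since D > 0: two distinct irrational roots


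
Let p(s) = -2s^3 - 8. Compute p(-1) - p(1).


p(-1) = -6
p(1) = -10
p(-1) - p(1) = -6 + 10 = 4


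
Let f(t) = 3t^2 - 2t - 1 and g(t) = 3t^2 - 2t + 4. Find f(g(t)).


Substitute g(t) into f:
f(g(t)) = 3*(3t^2 - 2t + 4)^2 + (-2)*(3t^2 - 2t + 4) + (-1)
(3t^2 - 2t + 4)^2 = 9t^4 - 12t^3 + 28t^2 - 16t + 16
Expand and combine: 27t^4 - 36t^3 + 78t^2 - 44t + 39


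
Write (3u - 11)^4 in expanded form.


Expand (3u - 11)^4 by repeated multiplication:
  (3u - 11)^2 = 9u^2 - 66u + 121
  (3u - 11)^3 = 27u^3 - 297u^2 + 1089u - 1331
= 81u^4 - 1188u^3 + 6534u^2 - 15972u + 14641


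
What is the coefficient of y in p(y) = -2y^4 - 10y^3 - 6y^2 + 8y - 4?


Read off the coefficient of y: 8


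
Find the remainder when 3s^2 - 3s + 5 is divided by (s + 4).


By the Remainder Theorem, the remainder equals p(-4):
  3*(-4)^2 = 48
  -3*(-4)^1 = 12
  constant: 5
Sum: 48 + 12 + 5 = 65


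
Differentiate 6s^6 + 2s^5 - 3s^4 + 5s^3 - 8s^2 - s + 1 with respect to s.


Apply the power rule term by term:
  d/ds(6s^6) = 36s^5
  d/ds(2s^5) = 10s^4
  d/ds(-3s^4) = -12s^3
  d/ds(5s^3) = 15s^2
  d/ds(-8s^2) = -16s
  d/ds(-s) = -1
  d/ds(1) = 0
p'(s) = 36s^5 + 10s^4 - 12s^3 + 15s^2 - 16s - 1


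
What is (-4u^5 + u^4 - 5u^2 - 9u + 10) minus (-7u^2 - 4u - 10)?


Distribute the minus sign:
  (-4u^5 + u^4 - 5u^2 - 9u + 10)
- (-7u^2 - 4u - 10)
Negate second polynomial: 7u^2 + 4u + 10
Add: -4u^5 + u^4 + 2u^2 - 5u + 20


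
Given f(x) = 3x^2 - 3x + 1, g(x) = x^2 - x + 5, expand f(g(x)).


Substitute g(x) into f:
f(g(x)) = 3*(x^2 - x + 5)^2 + (-3)*(x^2 - x + 5) + 1
(x^2 - x + 5)^2 = x^4 - 2x^3 + 11x^2 - 10x + 25
Expand and combine: 3x^4 - 6x^3 + 30x^2 - 27x + 61


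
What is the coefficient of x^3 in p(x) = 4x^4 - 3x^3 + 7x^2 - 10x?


Read off the coefficient of x^3: -3


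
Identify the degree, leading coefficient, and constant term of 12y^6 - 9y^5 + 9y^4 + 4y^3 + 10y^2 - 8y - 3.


Highest power of y is 6, with coefficient 12. Constant term is -3.
Degree = 6, leading coefficient = 12, constant term = -3


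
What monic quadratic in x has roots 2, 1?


p(x) = (x - 2)(x - 1)
Expand: x^2 - 3x + 2


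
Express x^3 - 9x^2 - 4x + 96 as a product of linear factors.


Try integer roots (divisors of 96). x=4: p(4)=0.
Divide out (x - 4): quotient is x^2 - 5x - 24.
Factor the quadratic: (x - 8)(x + 3)
Result: (x - 4)(x - 8)(x + 3)


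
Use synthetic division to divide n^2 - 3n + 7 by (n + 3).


Synthetic division with c = -3. Coefficients: 1, -3, 7
Bring down 1.
  1 * -3 = -3; -3 - 3 = -6
  -6 * -3 = 18; 18 + 7 = 25
Quotient: n - 6, Remainder: 25


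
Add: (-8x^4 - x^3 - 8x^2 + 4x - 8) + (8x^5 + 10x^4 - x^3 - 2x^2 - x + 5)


Align terms by degree and add:
  -8x^4 - x^3 - 8x^2 + 4x - 8
+ 8x^5 + 10x^4 - x^3 - 2x^2 - x + 5
= 8x^5 + 2x^4 - 2x^3 - 10x^2 + 3x - 3


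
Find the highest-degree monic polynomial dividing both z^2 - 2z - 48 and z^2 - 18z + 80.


Factor each:
  z^2 - 2z - 48 = (z - 8)(z + 6)
  z^2 - 18z + 80 = (z - 8)(z - 10)
Common monic factor: z - 8


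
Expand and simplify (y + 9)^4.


Expand (y + 9)^4 by repeated multiplication:
  (y + 9)^2 = y^2 + 18y + 81
  (y + 9)^3 = y^3 + 27y^2 + 243y + 729
= y^4 + 36y^3 + 486y^2 + 2916y + 6561


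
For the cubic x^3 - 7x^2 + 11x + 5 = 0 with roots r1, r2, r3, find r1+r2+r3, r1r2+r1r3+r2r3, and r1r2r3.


Monic cubic x^3+bx^2+cx+d=0: sum=-b, pairwise sum=c, product=-d.
b=-7, c=11, d=5
r1+r2+r3 = 7
r1r2+r1r3+r2r3 = 11
r1r2r3 = -5


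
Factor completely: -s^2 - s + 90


Roots satisfy r1 + r2 = -b/a = -1 and r1*r2 = c/a = -90.
So r1 = -10, r2 = 9.
-s^2 - s + 90 = -(s - r1)(s - r2) = -(s + 10)(s - 9)


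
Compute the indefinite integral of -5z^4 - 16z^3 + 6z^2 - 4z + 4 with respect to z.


Reverse power rule on each term:
  ∫ -5z^4 dz = -z^5
  ∫ -16z^3 dz = -4z^4
  ∫ 6z^2 dz = 2z^3
  ∫ -4z dz = -2z^2
  ∫ 4 dz = 4z
F(z) = -z^5 - 4z^4 + 2z^3 - 2z^2 + 4z + C


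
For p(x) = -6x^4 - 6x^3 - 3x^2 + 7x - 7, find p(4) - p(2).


p(4) = -1947
p(2) = -149
p(4) - p(2) = -1947 + 149 = -1798


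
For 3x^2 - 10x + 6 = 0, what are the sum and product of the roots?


For ax^2+bx+c=0: sum = -b/a, product = c/a.
a=3, b=-10, c=6
Sum = -(-10)/3 = 10/3
Product = (6)/3 = 2


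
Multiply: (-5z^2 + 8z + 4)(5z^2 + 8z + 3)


Distribute each term of the first polynomial:
  (-5z^2)(5z^2 + 8z + 3) = -25z^4 - 40z^3 - 15z^2
  (8z)(5z^2 + 8z + 3) = 40z^3 + 64z^2 + 24z
  (4)(5z^2 + 8z + 3) = 20z^2 + 32z + 12
Sum: -25z^4 + 69z^2 + 56z + 12


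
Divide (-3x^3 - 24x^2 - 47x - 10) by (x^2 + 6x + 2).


(-3x^3 - 24x^2 - 47x - 10) / (x^2 + 6x + 2)
Step 1: -3x * (x^2 + 6x + 2) = -3x^3 - 18x^2 - 6x; subtract.
Step 2: -6 * (x^2 + 6x + 2) = -6x^2 - 36x - 12; subtract.
Quotient: -3x - 6, Remainder: -5x + 2


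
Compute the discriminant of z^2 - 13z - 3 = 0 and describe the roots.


D = b^2 - 4ac = (-13)^2 - 4(1)(-3) = 169 + 12 = 181
Since D > 0: two distinct irrational roots


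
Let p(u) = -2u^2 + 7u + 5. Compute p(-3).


Using direct substitution:
  -2 * (-3)^2 = -18
  7 * (-3)^1 = -21
  constant: 5
Sum = -18 - 21 + 5 = -34


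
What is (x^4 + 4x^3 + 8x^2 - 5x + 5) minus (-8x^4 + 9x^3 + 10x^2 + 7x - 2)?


Distribute the minus sign:
  (x^4 + 4x^3 + 8x^2 - 5x + 5)
- (-8x^4 + 9x^3 + 10x^2 + 7x - 2)
Negate second polynomial: 8x^4 - 9x^3 - 10x^2 - 7x + 2
Add: 9x^4 - 5x^3 - 2x^2 - 12x + 7


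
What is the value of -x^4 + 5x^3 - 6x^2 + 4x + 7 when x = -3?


Using direct substitution:
  -1 * (-3)^4 = -81
  5 * (-3)^3 = -135
  -6 * (-3)^2 = -54
  4 * (-3)^1 = -12
  constant: 7
Sum = -81 - 135 - 54 - 12 + 7 = -275


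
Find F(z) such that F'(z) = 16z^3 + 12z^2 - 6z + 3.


Reverse power rule on each term:
  ∫ 16z^3 dz = 4z^4
  ∫ 12z^2 dz = 4z^3
  ∫ -6z dz = -3z^2
  ∫ 3 dz = 3z
F(z) = 4z^4 + 4z^3 - 3z^2 + 3z + C


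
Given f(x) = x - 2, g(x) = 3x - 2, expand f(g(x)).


Substitute g(x) into f:
f(g(x)) = 1*(3x - 2) + (-2)
Expand and combine: 3x - 4


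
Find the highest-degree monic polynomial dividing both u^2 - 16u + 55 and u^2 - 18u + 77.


Factor each:
  u^2 - 16u + 55 = (u - 11)(u - 5)
  u^2 - 18u + 77 = (u - 11)(u - 7)
Common monic factor: u - 11


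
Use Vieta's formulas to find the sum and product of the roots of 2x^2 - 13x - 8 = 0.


For ax^2+bx+c=0: sum = -b/a, product = c/a.
a=2, b=-13, c=-8
Sum = -(-13)/2 = 13/2
Product = (-8)/2 = -4


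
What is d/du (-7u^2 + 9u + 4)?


Apply the power rule term by term:
  d/du(-7u^2) = -14u
  d/du(9u) = 9
  d/du(4) = 0
p'(u) = -14u + 9


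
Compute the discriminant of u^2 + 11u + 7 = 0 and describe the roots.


D = b^2 - 4ac = (11)^2 - 4(1)(7) = 121 - 28 = 93
Since D > 0: two distinct irrational roots


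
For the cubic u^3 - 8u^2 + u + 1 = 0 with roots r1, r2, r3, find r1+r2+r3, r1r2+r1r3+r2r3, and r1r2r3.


Monic cubic u^3+bu^2+cu+d=0: sum=-b, pairwise sum=c, product=-d.
b=-8, c=1, d=1
r1+r2+r3 = 8
r1r2+r1r3+r2r3 = 1
r1r2r3 = -1


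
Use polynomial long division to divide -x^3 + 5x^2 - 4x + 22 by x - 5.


(-x^3 + 5x^2 - 4x + 22) / (x - 5)
Step 1: -x^2 * (x - 5) = -x^3 + 5x^2; subtract.
Step 2: 0 * (x - 5) = 0; subtract.
Step 3: -4 * (x - 5) = -4x + 20; subtract.
Quotient: -x^2 - 4, Remainder: 2


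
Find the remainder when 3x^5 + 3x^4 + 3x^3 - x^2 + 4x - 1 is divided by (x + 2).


By the Remainder Theorem, the remainder equals p(-2):
  3*(-2)^5 = -96
  3*(-2)^4 = 48
  3*(-2)^3 = -24
  -1*(-2)^2 = -4
  4*(-2)^1 = -8
  constant: -1
Sum: -96 + 48 - 24 - 4 - 8 - 1 = -85


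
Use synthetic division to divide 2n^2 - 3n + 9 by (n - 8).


Synthetic division with c = 8. Coefficients: 2, -3, 9
Bring down 2.
  2 * 8 = 16; 16 - 3 = 13
  13 * 8 = 104; 104 + 9 = 113
Quotient: 2n + 13, Remainder: 113


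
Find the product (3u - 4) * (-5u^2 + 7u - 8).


Distribute each term of the first polynomial:
  (3u)(-5u^2 + 7u - 8) = -15u^3 + 21u^2 - 24u
  (-4)(-5u^2 + 7u - 8) = 20u^2 - 28u + 32
Sum: -15u^3 + 41u^2 - 52u + 32


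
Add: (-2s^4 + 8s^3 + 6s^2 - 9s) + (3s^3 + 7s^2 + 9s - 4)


Align terms by degree and add:
  -2s^4 + 8s^3 + 6s^2 - 9s
+ 3s^3 + 7s^2 + 9s - 4
= -2s^4 + 11s^3 + 13s^2 - 4


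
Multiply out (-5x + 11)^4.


Expand (-5x + 11)^4 by repeated multiplication:
  (-5x + 11)^2 = 25x^2 - 110x + 121
  (-5x + 11)^3 = -125x^3 + 825x^2 - 1815x + 1331
= 625x^4 - 5500x^3 + 18150x^2 - 26620x + 14641


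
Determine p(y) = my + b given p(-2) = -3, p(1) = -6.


p(y) = my + b. Using p(-2)=-3, p(1)=-6:
m = (-3 + 6)/(-2 - 1) = 3/-3 = -1
b = -3 - m*(-2) = -3 - 2 = -5
p(y) = -y - 5


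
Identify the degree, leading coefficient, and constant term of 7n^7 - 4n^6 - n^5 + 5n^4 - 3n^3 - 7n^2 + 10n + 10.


Highest power of n is 7, with coefficient 7. Constant term is 10.
Degree = 7, leading coefficient = 7, constant term = 10


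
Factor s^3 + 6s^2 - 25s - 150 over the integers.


Try integer roots (divisors of -150). s=-6: p(-6)=0.
Divide out (s + 6): quotient is s^2 - 25.
Factor the quadratic: (s - 5)(s + 5)
Result: (s + 6)(s - 5)(s + 5)


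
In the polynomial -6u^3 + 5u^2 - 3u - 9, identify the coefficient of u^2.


Read off the coefficient of u^2: 5


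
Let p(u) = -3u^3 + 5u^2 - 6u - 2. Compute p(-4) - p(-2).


p(-4) = 294
p(-2) = 54
p(-4) - p(-2) = 294 - 54 = 240


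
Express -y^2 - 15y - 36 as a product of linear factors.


Roots satisfy r1 + r2 = -b/a = -15 and r1*r2 = c/a = 36.
So r1 = -12, r2 = -3.
-y^2 - 15y - 36 = -(y - r1)(y - r2) = -(y + 12)(y + 3)


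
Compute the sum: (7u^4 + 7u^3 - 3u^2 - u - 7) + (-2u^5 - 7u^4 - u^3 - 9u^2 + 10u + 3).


Align terms by degree and add:
  7u^4 + 7u^3 - 3u^2 - u - 7
  -2u^5 - 7u^4 - u^3 - 9u^2 + 10u + 3
= -2u^5 + 6u^3 - 12u^2 + 9u - 4


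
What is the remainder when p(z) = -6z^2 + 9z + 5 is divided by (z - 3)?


By the Remainder Theorem, the remainder equals p(3):
  -6*(3)^2 = -54
  9*(3)^1 = 27
  constant: 5
Sum: -54 + 27 + 5 = -22


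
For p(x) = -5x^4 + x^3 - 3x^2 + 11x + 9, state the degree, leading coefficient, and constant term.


Highest power of x is 4, with coefficient -5. Constant term is 9.
Degree = 4, leading coefficient = -5, constant term = 9


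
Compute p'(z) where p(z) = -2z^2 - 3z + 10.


Apply the power rule term by term:
  d/dz(-2z^2) = -4z
  d/dz(-3z) = -3
  d/dz(10) = 0
p'(z) = -4z - 3


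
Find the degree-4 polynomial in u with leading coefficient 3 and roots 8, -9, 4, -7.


p(u) = 3(u - 8)(u + 9)(u - 4)(u + 7)
Expand: 3u^4 + 12u^3 - 291u^2 - 732u + 6048


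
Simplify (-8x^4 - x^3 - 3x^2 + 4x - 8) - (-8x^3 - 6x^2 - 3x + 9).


Distribute the minus sign:
  (-8x^4 - x^3 - 3x^2 + 4x - 8)
- (-8x^3 - 6x^2 - 3x + 9)
Negate second polynomial: 8x^3 + 6x^2 + 3x - 9
Add: -8x^4 + 7x^3 + 3x^2 + 7x - 17


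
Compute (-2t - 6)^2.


Expand (-2t - 6)^2 by repeated multiplication:
= 4t^2 + 24t + 36


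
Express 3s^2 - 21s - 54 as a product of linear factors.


Roots satisfy r1 + r2 = -b/a = 7 and r1*r2 = c/a = -18.
So r1 = -2, r2 = 9.
3s^2 - 21s - 54 = 3(s - r1)(s - r2) = 3(s + 2)(s - 9)


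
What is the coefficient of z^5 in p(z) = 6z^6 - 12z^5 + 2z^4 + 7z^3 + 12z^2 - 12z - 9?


Read off the coefficient of z^5: -12


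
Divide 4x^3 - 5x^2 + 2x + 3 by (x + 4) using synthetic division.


Synthetic division with c = -4. Coefficients: 4, -5, 2, 3
Bring down 4.
  4 * -4 = -16; -16 - 5 = -21
  -21 * -4 = 84; 84 + 2 = 86
  86 * -4 = -344; -344 + 3 = -341
Quotient: 4x^2 - 21x + 86, Remainder: -341


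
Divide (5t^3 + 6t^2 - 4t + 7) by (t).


(5t^3 + 6t^2 - 4t + 7) / (t)
Step 1: 5t^2 * (t) = 5t^3; subtract.
Step 2: 6t * (t) = 6t^2; subtract.
Step 3: -4 * (t) = -4t; subtract.
Quotient: 5t^2 + 6t - 4, Remainder: 7


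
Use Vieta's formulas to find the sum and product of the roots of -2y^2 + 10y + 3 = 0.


For ay^2+by+c=0: sum = -b/a, product = c/a.
a=-2, b=10, c=3
Sum = -(10)/-2 = 5
Product = (3)/-2 = -3/2


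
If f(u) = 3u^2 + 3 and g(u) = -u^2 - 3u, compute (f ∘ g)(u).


Substitute g(u) into f:
f(g(u)) = 3*(-u^2 - 3u)^2 + 3
(-u^2 - 3u)^2 = u^4 + 6u^3 + 9u^2
Expand and combine: 3u^4 + 18u^3 + 27u^2 + 3


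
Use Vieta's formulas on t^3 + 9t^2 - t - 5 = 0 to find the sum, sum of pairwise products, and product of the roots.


Monic cubic t^3+bt^2+ct+d=0: sum=-b, pairwise sum=c, product=-d.
b=9, c=-1, d=-5
r1+r2+r3 = -9
r1r2+r1r3+r2r3 = -1
r1r2r3 = 5


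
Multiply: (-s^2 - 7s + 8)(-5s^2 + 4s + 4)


Distribute each term of the first polynomial:
  (-s^2)(-5s^2 + 4s + 4) = 5s^4 - 4s^3 - 4s^2
  (-7s)(-5s^2 + 4s + 4) = 35s^3 - 28s^2 - 28s
  (8)(-5s^2 + 4s + 4) = -40s^2 + 32s + 32
Sum: 5s^4 + 31s^3 - 72s^2 + 4s + 32


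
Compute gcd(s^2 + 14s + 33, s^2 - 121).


Factor each:
  s^2 + 14s + 33 = (s + 11)(s + 3)
  s^2 - 121 = (s + 11)(s - 11)
Common monic factor: s + 11


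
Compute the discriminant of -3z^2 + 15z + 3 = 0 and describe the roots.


D = b^2 - 4ac = (15)^2 - 4(-3)(3) = 225 + 36 = 261
Since D > 0: two distinct irrational roots


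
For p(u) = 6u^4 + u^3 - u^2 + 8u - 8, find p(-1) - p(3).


p(-1) = -12
p(3) = 520
p(-1) - p(3) = -12 - 520 = -532


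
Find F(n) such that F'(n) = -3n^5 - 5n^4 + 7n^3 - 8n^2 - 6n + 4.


Reverse power rule on each term:
  ∫ -3n^5 dn = -(1/2)n^6
  ∫ -5n^4 dn = -n^5
  ∫ 7n^3 dn = (7/4)n^4
  ∫ -8n^2 dn = -(8/3)n^3
  ∫ -6n dn = -3n^2
  ∫ 4 dn = 4n
F(n) = -(1/2)n^6 - n^5 + (7/4)n^4 - (8/3)n^3 - 3n^2 + 4n + C


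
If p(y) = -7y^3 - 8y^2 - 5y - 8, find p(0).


Using direct substitution:
  -7 * (0)^3 = 0
  -8 * (0)^2 = 0
  -5 * (0)^1 = 0
  constant: -8
Sum = 0 + 0 + 0 - 8 = -8


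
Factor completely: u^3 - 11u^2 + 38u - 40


Try integer roots (divisors of -40). u=5: p(5)=0.
Divide out (u - 5): quotient is u^2 - 6u + 8.
Factor the quadratic: (u - 2)(u - 4)
Result: (u - 5)(u - 2)(u - 4)


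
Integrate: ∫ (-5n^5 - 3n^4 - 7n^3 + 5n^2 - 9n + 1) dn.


Reverse power rule on each term:
  ∫ -5n^5 dn = -(5/6)n^6
  ∫ -3n^4 dn = -(3/5)n^5
  ∫ -7n^3 dn = -(7/4)n^4
  ∫ 5n^2 dn = (5/3)n^3
  ∫ -9n dn = -(9/2)n^2
  ∫ 1 dn = n
F(n) = -(5/6)n^6 - (3/5)n^5 - (7/4)n^4 + (5/3)n^3 - (9/2)n^2 + n + C


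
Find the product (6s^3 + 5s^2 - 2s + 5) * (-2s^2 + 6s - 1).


Distribute each term of the first polynomial:
  (6s^3)(-2s^2 + 6s - 1) = -12s^5 + 36s^4 - 6s^3
  (5s^2)(-2s^2 + 6s - 1) = -10s^4 + 30s^3 - 5s^2
  (-2s)(-2s^2 + 6s - 1) = 4s^3 - 12s^2 + 2s
  (5)(-2s^2 + 6s - 1) = -10s^2 + 30s - 5
Sum: -12s^5 + 26s^4 + 28s^3 - 27s^2 + 32s - 5


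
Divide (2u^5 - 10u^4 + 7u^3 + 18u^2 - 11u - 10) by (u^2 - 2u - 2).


(2u^5 - 10u^4 + 7u^3 + 18u^2 - 11u - 10) / (u^2 - 2u - 2)
Step 1: 2u^3 * (u^2 - 2u - 2) = 2u^5 - 4u^4 - 4u^3; subtract.
Step 2: -6u^2 * (u^2 - 2u - 2) = -6u^4 + 12u^3 + 12u^2; subtract.
Step 3: -u * (u^2 - 2u - 2) = -u^3 + 2u^2 + 2u; subtract.
Step 4: 4 * (u^2 - 2u - 2) = 4u^2 - 8u - 8; subtract.
Quotient: 2u^3 - 6u^2 - u + 4, Remainder: -5u - 2


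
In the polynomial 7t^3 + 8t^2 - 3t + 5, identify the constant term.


Read off the constant term: 5


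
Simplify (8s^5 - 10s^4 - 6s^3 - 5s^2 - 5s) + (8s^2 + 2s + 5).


Align terms by degree and add:
  8s^5 - 10s^4 - 6s^3 - 5s^2 - 5s
+ 8s^2 + 2s + 5
= 8s^5 - 10s^4 - 6s^3 + 3s^2 - 3s + 5


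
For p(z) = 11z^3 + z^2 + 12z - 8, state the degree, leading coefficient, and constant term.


Highest power of z is 3, with coefficient 11. Constant term is -8.
Degree = 3, leading coefficient = 11, constant term = -8


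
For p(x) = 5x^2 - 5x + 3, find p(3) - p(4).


p(3) = 33
p(4) = 63
p(3) - p(4) = 33 - 63 = -30


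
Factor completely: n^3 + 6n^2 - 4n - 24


Try integer roots (divisors of -24). n=-2: p(-2)=0.
Divide out (n + 2): quotient is n^2 + 4n - 12.
Factor the quadratic: (n - 2)(n + 6)
Result: (n + 2)(n - 2)(n + 6)


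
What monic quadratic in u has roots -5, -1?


p(u) = (u + 5)(u + 1)
Expand: u^2 + 6u + 5


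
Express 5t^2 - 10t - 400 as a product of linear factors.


Roots satisfy r1 + r2 = -b/a = 2 and r1*r2 = c/a = -80.
So r1 = 10, r2 = -8.
5t^2 - 10t - 400 = 5(t - r1)(t - r2) = 5(t - 10)(t + 8)


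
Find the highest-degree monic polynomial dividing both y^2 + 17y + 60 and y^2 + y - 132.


Factor each:
  y^2 + 17y + 60 = (y + 12)(y + 5)
  y^2 + y - 132 = (y + 12)(y - 11)
Common monic factor: y + 12


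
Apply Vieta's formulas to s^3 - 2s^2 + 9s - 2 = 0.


Monic cubic s^3+bs^2+cs+d=0: sum=-b, pairwise sum=c, product=-d.
b=-2, c=9, d=-2
r1+r2+r3 = 2
r1r2+r1r3+r2r3 = 9
r1r2r3 = 2


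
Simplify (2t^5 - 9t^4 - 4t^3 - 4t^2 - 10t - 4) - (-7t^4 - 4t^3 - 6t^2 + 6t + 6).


Distribute the minus sign:
  (2t^5 - 9t^4 - 4t^3 - 4t^2 - 10t - 4)
- (-7t^4 - 4t^3 - 6t^2 + 6t + 6)
Negate second polynomial: 7t^4 + 4t^3 + 6t^2 - 6t - 6
Add: 2t^5 - 2t^4 + 2t^2 - 16t - 10


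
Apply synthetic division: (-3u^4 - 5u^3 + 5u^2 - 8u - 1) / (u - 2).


Synthetic division with c = 2. Coefficients: -3, -5, 5, -8, -1
Bring down -3.
  -3 * 2 = -6; -6 - 5 = -11
  -11 * 2 = -22; -22 + 5 = -17
  -17 * 2 = -34; -34 - 8 = -42
  -42 * 2 = -84; -84 - 1 = -85
Quotient: -3u^3 - 11u^2 - 17u - 42, Remainder: -85


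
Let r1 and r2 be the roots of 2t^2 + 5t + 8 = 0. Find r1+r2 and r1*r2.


For at^2+bt+c=0: sum = -b/a, product = c/a.
a=2, b=5, c=8
Sum = -(5)/2 = -5/2
Product = (8)/2 = 4


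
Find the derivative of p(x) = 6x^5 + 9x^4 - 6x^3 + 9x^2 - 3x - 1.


Apply the power rule term by term:
  d/dx(6x^5) = 30x^4
  d/dx(9x^4) = 36x^3
  d/dx(-6x^3) = -18x^2
  d/dx(9x^2) = 18x
  d/dx(-3x) = -3
  d/dx(-1) = 0
p'(x) = 30x^4 + 36x^3 - 18x^2 + 18x - 3


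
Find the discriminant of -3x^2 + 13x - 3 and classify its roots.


D = b^2 - 4ac = (13)^2 - 4(-3)(-3) = 169 - 36 = 133
Since D > 0: two distinct irrational roots


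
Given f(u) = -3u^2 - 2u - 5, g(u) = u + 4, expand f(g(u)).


Substitute g(u) into f:
f(g(u)) = -3*(u + 4)^2 + (-2)*(u + 4) + (-5)
(u + 4)^2 = u^2 + 8u + 16
Expand and combine: -3u^2 - 26u - 61


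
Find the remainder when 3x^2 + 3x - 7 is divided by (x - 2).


By the Remainder Theorem, the remainder equals p(2):
  3*(2)^2 = 12
  3*(2)^1 = 6
  constant: -7
Sum: 12 + 6 - 7 = 11


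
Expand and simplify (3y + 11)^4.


Expand (3y + 11)^4 by repeated multiplication:
  (3y + 11)^2 = 9y^2 + 66y + 121
  (3y + 11)^3 = 27y^3 + 297y^2 + 1089y + 1331
= 81y^4 + 1188y^3 + 6534y^2 + 15972y + 14641


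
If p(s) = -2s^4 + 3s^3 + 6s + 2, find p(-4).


Using direct substitution:
  -2 * (-4)^4 = -512
  3 * (-4)^3 = -192
  0 * (-4)^2 = 0
  6 * (-4)^1 = -24
  constant: 2
Sum = -512 - 192 + 0 - 24 + 2 = -726


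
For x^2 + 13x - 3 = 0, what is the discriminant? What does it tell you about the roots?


D = b^2 - 4ac = (13)^2 - 4(1)(-3) = 169 + 12 = 181
Since D > 0: two distinct irrational roots


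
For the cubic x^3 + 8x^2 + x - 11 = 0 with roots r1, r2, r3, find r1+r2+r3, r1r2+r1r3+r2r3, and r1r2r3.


Monic cubic x^3+bx^2+cx+d=0: sum=-b, pairwise sum=c, product=-d.
b=8, c=1, d=-11
r1+r2+r3 = -8
r1r2+r1r3+r2r3 = 1
r1r2r3 = 11


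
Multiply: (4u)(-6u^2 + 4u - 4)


Distribute each term of the first polynomial:
  (4u)(-6u^2 + 4u - 4) = -24u^3 + 16u^2 - 16u
Sum: -24u^3 + 16u^2 - 16u


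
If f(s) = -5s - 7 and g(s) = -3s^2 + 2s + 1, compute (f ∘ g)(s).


Substitute g(s) into f:
f(g(s)) = -5*(-3s^2 + 2s + 1) + (-7)
Expand and combine: 15s^2 - 10s - 12


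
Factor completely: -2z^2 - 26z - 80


Roots satisfy r1 + r2 = -b/a = -13 and r1*r2 = c/a = 40.
So r1 = -5, r2 = -8.
-2z^2 - 26z - 80 = -2(z - r1)(z - r2) = -2(z + 5)(z + 8)


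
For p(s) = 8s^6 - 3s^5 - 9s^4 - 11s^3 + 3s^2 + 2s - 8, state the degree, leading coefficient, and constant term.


Highest power of s is 6, with coefficient 8. Constant term is -8.
Degree = 6, leading coefficient = 8, constant term = -8


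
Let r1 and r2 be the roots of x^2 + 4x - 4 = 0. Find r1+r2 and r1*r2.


For ax^2+bx+c=0: sum = -b/a, product = c/a.
a=1, b=4, c=-4
Sum = -(4)/1 = -4
Product = (-4)/1 = -4


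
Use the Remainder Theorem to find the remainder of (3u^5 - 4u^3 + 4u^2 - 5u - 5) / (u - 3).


By the Remainder Theorem, the remainder equals p(3):
  3*(3)^5 = 729
  0*(3)^4 = 0
  -4*(3)^3 = -108
  4*(3)^2 = 36
  -5*(3)^1 = -15
  constant: -5
Sum: 729 + 0 - 108 + 36 - 15 - 5 = 637


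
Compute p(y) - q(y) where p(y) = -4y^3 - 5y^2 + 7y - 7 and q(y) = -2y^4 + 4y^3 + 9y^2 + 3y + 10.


Distribute the minus sign:
  (-4y^3 - 5y^2 + 7y - 7)
- (-2y^4 + 4y^3 + 9y^2 + 3y + 10)
Negate second polynomial: 2y^4 - 4y^3 - 9y^2 - 3y - 10
Add: 2y^4 - 8y^3 - 14y^2 + 4y - 17


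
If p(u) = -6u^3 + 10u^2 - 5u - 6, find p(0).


Using direct substitution:
  -6 * (0)^3 = 0
  10 * (0)^2 = 0
  -5 * (0)^1 = 0
  constant: -6
Sum = 0 + 0 + 0 - 6 = -6


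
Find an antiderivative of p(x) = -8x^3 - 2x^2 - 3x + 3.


Reverse power rule on each term:
  ∫ -8x^3 dx = -2x^4
  ∫ -2x^2 dx = -(2/3)x^3
  ∫ -3x dx = -(3/2)x^2
  ∫ 3 dx = 3x
F(x) = -2x^4 - (2/3)x^3 - (3/2)x^2 + 3x + C


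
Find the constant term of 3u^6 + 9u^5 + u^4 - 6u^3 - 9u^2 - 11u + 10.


Read off the constant term: 10


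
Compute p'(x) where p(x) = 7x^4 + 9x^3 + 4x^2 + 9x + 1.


Apply the power rule term by term:
  d/dx(7x^4) = 28x^3
  d/dx(9x^3) = 27x^2
  d/dx(4x^2) = 8x
  d/dx(9x) = 9
  d/dx(1) = 0
p'(x) = 28x^3 + 27x^2 + 8x + 9


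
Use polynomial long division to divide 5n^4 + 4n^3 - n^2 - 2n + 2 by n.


(5n^4 + 4n^3 - n^2 - 2n + 2) / (n)
Step 1: 5n^3 * (n) = 5n^4; subtract.
Step 2: 4n^2 * (n) = 4n^3; subtract.
Step 3: -n * (n) = -n^2; subtract.
Step 4: -2 * (n) = -2n; subtract.
Quotient: 5n^3 + 4n^2 - n - 2, Remainder: 2


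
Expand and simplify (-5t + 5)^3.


Expand (-5t + 5)^3 by repeated multiplication:
  (-5t + 5)^2 = 25t^2 - 50t + 25
= -125t^3 + 375t^2 - 375t + 125


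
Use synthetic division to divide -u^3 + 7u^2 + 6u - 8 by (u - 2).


Synthetic division with c = 2. Coefficients: -1, 7, 6, -8
Bring down -1.
  -1 * 2 = -2; -2 + 7 = 5
  5 * 2 = 10; 10 + 6 = 16
  16 * 2 = 32; 32 - 8 = 24
Quotient: -u^2 + 5u + 16, Remainder: 24


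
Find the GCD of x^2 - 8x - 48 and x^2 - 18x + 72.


Factor each:
  x^2 - 8x - 48 = (x - 12)(x + 4)
  x^2 - 18x + 72 = (x - 12)(x - 6)
Common monic factor: x - 12


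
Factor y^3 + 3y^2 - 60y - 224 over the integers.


Try integer roots (divisors of -224). y=-4: p(-4)=0.
Divide out (y + 4): quotient is y^2 - y - 56.
Factor the quadratic: (y + 7)(y - 8)
Result: (y + 4)(y + 7)(y - 8)


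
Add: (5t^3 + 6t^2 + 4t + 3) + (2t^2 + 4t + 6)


Align terms by degree and add:
  5t^3 + 6t^2 + 4t + 3
+ 2t^2 + 4t + 6
= 5t^3 + 8t^2 + 8t + 9


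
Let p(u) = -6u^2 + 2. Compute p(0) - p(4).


p(0) = 2
p(4) = -94
p(0) - p(4) = 2 + 94 = 96


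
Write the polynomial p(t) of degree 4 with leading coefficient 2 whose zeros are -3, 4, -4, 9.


p(t) = 2(t + 3)(t - 4)(t + 4)(t - 9)
Expand: 2t^4 - 12t^3 - 86t^2 + 192t + 864


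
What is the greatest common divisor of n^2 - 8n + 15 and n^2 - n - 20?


Factor each:
  n^2 - 8n + 15 = (n - 5)(n - 3)
  n^2 - n - 20 = (n - 5)(n + 4)
Common monic factor: n - 5


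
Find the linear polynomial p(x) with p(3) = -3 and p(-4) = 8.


p(x) = mx + b. Using p(3)=-3, p(-4)=8:
m = (-3 - 8)/(3 + 4) = -11/7 = -11/7
b = -3 - m*(3) = -3 + 33/7 = 12/7
p(x) = -(11/7)x + (12/7)


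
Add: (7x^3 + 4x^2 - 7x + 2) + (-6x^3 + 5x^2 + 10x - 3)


Align terms by degree and add:
  7x^3 + 4x^2 - 7x + 2
  -6x^3 + 5x^2 + 10x - 3
= x^3 + 9x^2 + 3x - 1


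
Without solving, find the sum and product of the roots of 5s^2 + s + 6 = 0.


For as^2+bs+c=0: sum = -b/a, product = c/a.
a=5, b=1, c=6
Sum = -(1)/5 = -1/5
Product = (6)/5 = 6/5


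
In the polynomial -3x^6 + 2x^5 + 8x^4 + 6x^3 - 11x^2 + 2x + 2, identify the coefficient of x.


Read off the coefficient of x: 2


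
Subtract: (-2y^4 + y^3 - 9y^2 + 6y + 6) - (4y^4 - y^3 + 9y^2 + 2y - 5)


Distribute the minus sign:
  (-2y^4 + y^3 - 9y^2 + 6y + 6)
- (4y^4 - y^3 + 9y^2 + 2y - 5)
Negate second polynomial: -4y^4 + y^3 - 9y^2 - 2y + 5
Add: -6y^4 + 2y^3 - 18y^2 + 4y + 11


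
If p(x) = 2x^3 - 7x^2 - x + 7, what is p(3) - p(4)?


p(3) = -5
p(4) = 19
p(3) - p(4) = -5 - 19 = -24


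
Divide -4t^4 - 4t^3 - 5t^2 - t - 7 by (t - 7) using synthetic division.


Synthetic division with c = 7. Coefficients: -4, -4, -5, -1, -7
Bring down -4.
  -4 * 7 = -28; -28 - 4 = -32
  -32 * 7 = -224; -224 - 5 = -229
  -229 * 7 = -1603; -1603 - 1 = -1604
  -1604 * 7 = -11228; -11228 - 7 = -11235
Quotient: -4t^3 - 32t^2 - 229t - 1604, Remainder: -11235


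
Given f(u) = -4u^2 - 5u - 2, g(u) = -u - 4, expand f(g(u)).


Substitute g(u) into f:
f(g(u)) = -4*(-u - 4)^2 + (-5)*(-u - 4) + (-2)
(-u - 4)^2 = u^2 + 8u + 16
Expand and combine: -4u^2 - 27u - 46


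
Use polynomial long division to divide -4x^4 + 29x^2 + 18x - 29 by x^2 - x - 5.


(-4x^4 + 29x^2 + 18x - 29) / (x^2 - x - 5)
Step 1: -4x^2 * (x^2 - x - 5) = -4x^4 + 4x^3 + 20x^2; subtract.
Step 2: -4x * (x^2 - x - 5) = -4x^3 + 4x^2 + 20x; subtract.
Step 3: 5 * (x^2 - x - 5) = 5x^2 - 5x - 25; subtract.
Quotient: -4x^2 - 4x + 5, Remainder: 3x - 4


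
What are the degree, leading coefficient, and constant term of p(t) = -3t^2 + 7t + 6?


Highest power of t is 2, with coefficient -3. Constant term is 6.
Degree = 2, leading coefficient = -3, constant term = 6


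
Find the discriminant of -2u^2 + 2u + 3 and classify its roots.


D = b^2 - 4ac = (2)^2 - 4(-2)(3) = 4 + 24 = 28
Since D > 0: two distinct irrational roots


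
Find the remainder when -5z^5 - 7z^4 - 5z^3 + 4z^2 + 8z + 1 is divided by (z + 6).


By the Remainder Theorem, the remainder equals p(-6):
  -5*(-6)^5 = 38880
  -7*(-6)^4 = -9072
  -5*(-6)^3 = 1080
  4*(-6)^2 = 144
  8*(-6)^1 = -48
  constant: 1
Sum: 38880 - 9072 + 1080 + 144 - 48 + 1 = 30985


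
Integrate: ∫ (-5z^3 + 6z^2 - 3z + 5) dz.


Reverse power rule on each term:
  ∫ -5z^3 dz = -(5/4)z^4
  ∫ 6z^2 dz = 2z^3
  ∫ -3z dz = -(3/2)z^2
  ∫ 5 dz = 5z
F(z) = -(5/4)z^4 + 2z^3 - (3/2)z^2 + 5z + C


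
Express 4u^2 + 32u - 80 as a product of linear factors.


Roots satisfy r1 + r2 = -b/a = -8 and r1*r2 = c/a = -20.
So r1 = -10, r2 = 2.
4u^2 + 32u - 80 = 4(u - r1)(u - r2) = 4(u + 10)(u - 2)


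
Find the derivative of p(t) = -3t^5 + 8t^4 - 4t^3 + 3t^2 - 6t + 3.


Apply the power rule term by term:
  d/dt(-3t^5) = -15t^4
  d/dt(8t^4) = 32t^3
  d/dt(-4t^3) = -12t^2
  d/dt(3t^2) = 6t
  d/dt(-6t) = -6
  d/dt(3) = 0
p'(t) = -15t^4 + 32t^3 - 12t^2 + 6t - 6


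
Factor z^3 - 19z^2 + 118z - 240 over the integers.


Try integer roots (divisors of -240). z=6: p(6)=0.
Divide out (z - 6): quotient is z^2 - 13z + 40.
Factor the quadratic: (z - 8)(z - 5)
Result: (z - 6)(z - 8)(z - 5)


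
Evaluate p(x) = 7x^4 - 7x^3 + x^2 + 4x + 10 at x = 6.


Using direct substitution:
  7 * (6)^4 = 9072
  -7 * (6)^3 = -1512
  1 * (6)^2 = 36
  4 * (6)^1 = 24
  constant: 10
Sum = 9072 - 1512 + 36 + 24 + 10 = 7630


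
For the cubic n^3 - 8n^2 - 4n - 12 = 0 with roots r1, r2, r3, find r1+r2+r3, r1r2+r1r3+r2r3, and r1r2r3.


Monic cubic n^3+bn^2+cn+d=0: sum=-b, pairwise sum=c, product=-d.
b=-8, c=-4, d=-12
r1+r2+r3 = 8
r1r2+r1r3+r2r3 = -4
r1r2r3 = 12


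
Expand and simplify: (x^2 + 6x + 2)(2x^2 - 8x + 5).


Distribute each term of the first polynomial:
  (x^2)(2x^2 - 8x + 5) = 2x^4 - 8x^3 + 5x^2
  (6x)(2x^2 - 8x + 5) = 12x^3 - 48x^2 + 30x
  (2)(2x^2 - 8x + 5) = 4x^2 - 16x + 10
Sum: 2x^4 + 4x^3 - 39x^2 + 14x + 10


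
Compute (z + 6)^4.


Expand (z + 6)^4 by repeated multiplication:
  (z + 6)^2 = z^2 + 12z + 36
  (z + 6)^3 = z^3 + 18z^2 + 108z + 216
= z^4 + 24z^3 + 216z^2 + 864z + 1296


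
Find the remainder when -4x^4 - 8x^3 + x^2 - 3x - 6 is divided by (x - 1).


By the Remainder Theorem, the remainder equals p(1):
  -4*(1)^4 = -4
  -8*(1)^3 = -8
  1*(1)^2 = 1
  -3*(1)^1 = -3
  constant: -6
Sum: -4 - 8 + 1 - 3 - 6 = -20


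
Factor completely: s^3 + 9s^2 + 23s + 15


Try integer roots (divisors of 15). s=-3: p(-3)=0.
Divide out (s + 3): quotient is s^2 + 6s + 5.
Factor the quadratic: (s + 5)(s + 1)
Result: (s + 3)(s + 5)(s + 1)


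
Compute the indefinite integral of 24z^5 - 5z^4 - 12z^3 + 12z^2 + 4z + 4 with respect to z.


Reverse power rule on each term:
  ∫ 24z^5 dz = 4z^6
  ∫ -5z^4 dz = -z^5
  ∫ -12z^3 dz = -3z^4
  ∫ 12z^2 dz = 4z^3
  ∫ 4z dz = 2z^2
  ∫ 4 dz = 4z
F(z) = 4z^6 - z^5 - 3z^4 + 4z^3 + 2z^2 + 4z + C


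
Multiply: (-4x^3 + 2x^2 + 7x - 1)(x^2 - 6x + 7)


Distribute each term of the first polynomial:
  (-4x^3)(x^2 - 6x + 7) = -4x^5 + 24x^4 - 28x^3
  (2x^2)(x^2 - 6x + 7) = 2x^4 - 12x^3 + 14x^2
  (7x)(x^2 - 6x + 7) = 7x^3 - 42x^2 + 49x
  (-1)(x^2 - 6x + 7) = -x^2 + 6x - 7
Sum: -4x^5 + 26x^4 - 33x^3 - 29x^2 + 55x - 7


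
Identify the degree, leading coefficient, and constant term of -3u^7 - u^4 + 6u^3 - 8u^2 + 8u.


Highest power of u is 7, with coefficient -3. Constant term is 0.
Degree = 7, leading coefficient = -3, constant term = 0


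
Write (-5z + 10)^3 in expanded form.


Expand (-5z + 10)^3 by repeated multiplication:
  (-5z + 10)^2 = 25z^2 - 100z + 100
= -125z^3 + 750z^2 - 1500z + 1000


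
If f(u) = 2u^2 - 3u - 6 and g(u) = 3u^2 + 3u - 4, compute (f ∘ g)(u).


Substitute g(u) into f:
f(g(u)) = 2*(3u^2 + 3u - 4)^2 + (-3)*(3u^2 + 3u - 4) + (-6)
(3u^2 + 3u - 4)^2 = 9u^4 + 18u^3 - 15u^2 - 24u + 16
Expand and combine: 18u^4 + 36u^3 - 39u^2 - 57u + 38


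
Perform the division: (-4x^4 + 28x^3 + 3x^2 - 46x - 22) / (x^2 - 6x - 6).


(-4x^4 + 28x^3 + 3x^2 - 46x - 22) / (x^2 - 6x - 6)
Step 1: -4x^2 * (x^2 - 6x - 6) = -4x^4 + 24x^3 + 24x^2; subtract.
Step 2: 4x * (x^2 - 6x - 6) = 4x^3 - 24x^2 - 24x; subtract.
Step 3: 3 * (x^2 - 6x - 6) = 3x^2 - 18x - 18; subtract.
Quotient: -4x^2 + 4x + 3, Remainder: -4x - 4


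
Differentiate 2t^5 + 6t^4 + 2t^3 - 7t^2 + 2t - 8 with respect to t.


Apply the power rule term by term:
  d/dt(2t^5) = 10t^4
  d/dt(6t^4) = 24t^3
  d/dt(2t^3) = 6t^2
  d/dt(-7t^2) = -14t
  d/dt(2t) = 2
  d/dt(-8) = 0
p'(t) = 10t^4 + 24t^3 + 6t^2 - 14t + 2


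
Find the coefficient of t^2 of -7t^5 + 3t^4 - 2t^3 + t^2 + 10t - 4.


Read off the coefficient of t^2: 1


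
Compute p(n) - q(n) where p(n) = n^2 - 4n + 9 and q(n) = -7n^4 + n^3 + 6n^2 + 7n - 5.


Distribute the minus sign:
  (n^2 - 4n + 9)
- (-7n^4 + n^3 + 6n^2 + 7n - 5)
Negate second polynomial: 7n^4 - n^3 - 6n^2 - 7n + 5
Add: 7n^4 - n^3 - 5n^2 - 11n + 14


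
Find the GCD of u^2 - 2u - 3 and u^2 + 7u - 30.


Factor each:
  u^2 - 2u - 3 = (u - 3)(u + 1)
  u^2 + 7u - 30 = (u - 3)(u + 10)
Common monic factor: u - 3


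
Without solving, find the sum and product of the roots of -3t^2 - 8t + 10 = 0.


For at^2+bt+c=0: sum = -b/a, product = c/a.
a=-3, b=-8, c=10
Sum = -(-8)/-3 = -8/3
Product = (10)/-3 = -10/3


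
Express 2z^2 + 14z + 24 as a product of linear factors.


Roots satisfy r1 + r2 = -b/a = -7 and r1*r2 = c/a = 12.
So r1 = -3, r2 = -4.
2z^2 + 14z + 24 = 2(z - r1)(z - r2) = 2(z + 3)(z + 4)


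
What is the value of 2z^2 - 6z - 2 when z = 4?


Using direct substitution:
  2 * (4)^2 = 32
  -6 * (4)^1 = -24
  constant: -2
Sum = 32 - 24 - 2 = 6


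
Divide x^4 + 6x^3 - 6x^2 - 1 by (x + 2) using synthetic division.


Synthetic division with c = -2. Coefficients: 1, 6, -6, 0, -1
Bring down 1.
  1 * -2 = -2; -2 + 6 = 4
  4 * -2 = -8; -8 - 6 = -14
  -14 * -2 = 28; 28 + 0 = 28
  28 * -2 = -56; -56 - 1 = -57
Quotient: x^3 + 4x^2 - 14x + 28, Remainder: -57


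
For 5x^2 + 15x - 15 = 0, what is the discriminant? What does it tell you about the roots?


D = b^2 - 4ac = (15)^2 - 4(5)(-15) = 225 + 300 = 525
Since D > 0: two distinct irrational roots


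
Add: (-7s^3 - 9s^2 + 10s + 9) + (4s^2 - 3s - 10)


Align terms by degree and add:
  -7s^3 - 9s^2 + 10s + 9
+ 4s^2 - 3s - 10
= -7s^3 - 5s^2 + 7s - 1


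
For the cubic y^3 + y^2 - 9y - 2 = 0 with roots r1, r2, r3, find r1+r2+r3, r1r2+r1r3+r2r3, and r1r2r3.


Monic cubic y^3+by^2+cy+d=0: sum=-b, pairwise sum=c, product=-d.
b=1, c=-9, d=-2
r1+r2+r3 = -1
r1r2+r1r3+r2r3 = -9
r1r2r3 = 2


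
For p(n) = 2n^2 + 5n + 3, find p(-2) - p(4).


p(-2) = 1
p(4) = 55
p(-2) - p(4) = 1 - 55 = -54


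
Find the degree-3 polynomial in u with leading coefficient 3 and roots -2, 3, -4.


p(u) = 3(u + 2)(u - 3)(u + 4)
Expand: 3u^3 + 9u^2 - 30u - 72


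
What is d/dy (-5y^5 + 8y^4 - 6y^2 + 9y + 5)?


Apply the power rule term by term:
  d/dy(-5y^5) = -25y^4
  d/dy(8y^4) = 32y^3
  d/dy(-6y^2) = -12y
  d/dy(9y) = 9
  d/dy(5) = 0
p'(y) = -25y^4 + 32y^3 - 12y + 9


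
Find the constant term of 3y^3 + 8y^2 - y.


Read off the constant term: 0


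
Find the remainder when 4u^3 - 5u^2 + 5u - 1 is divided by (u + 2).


By the Remainder Theorem, the remainder equals p(-2):
  4*(-2)^3 = -32
  -5*(-2)^2 = -20
  5*(-2)^1 = -10
  constant: -1
Sum: -32 - 20 - 10 - 1 = -63
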